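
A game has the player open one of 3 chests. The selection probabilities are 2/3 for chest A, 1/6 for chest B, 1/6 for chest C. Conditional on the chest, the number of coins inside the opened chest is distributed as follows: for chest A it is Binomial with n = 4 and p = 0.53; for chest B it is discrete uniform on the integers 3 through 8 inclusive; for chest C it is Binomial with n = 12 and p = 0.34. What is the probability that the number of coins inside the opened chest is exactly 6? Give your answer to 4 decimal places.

Conditional on each chest, P(X = 6): A: 0; B: 0.166667; C: 0.11798.
By total probability, P(X = 6) = 0.666667·0 + 0.166667·0.166667 + 0.166667·0.11798 = 0.0474411.

0.0474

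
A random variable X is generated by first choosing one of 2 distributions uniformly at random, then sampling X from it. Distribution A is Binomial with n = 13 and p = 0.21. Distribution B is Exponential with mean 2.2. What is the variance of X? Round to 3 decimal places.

Per component, A: μ=2.73, E[X²]=9.6096; B: μ=2.2, E[X²]=9.68.
E[X] = 0.5·2.73 + 0.5·2.2 = 2.465.
E[X²] = 0.5·9.6096 + 0.5·9.68 = 9.6448.
Var(X) = E[X²] − (E[X])² = 9.6448 − 6.07622 = 3.56858.

3.569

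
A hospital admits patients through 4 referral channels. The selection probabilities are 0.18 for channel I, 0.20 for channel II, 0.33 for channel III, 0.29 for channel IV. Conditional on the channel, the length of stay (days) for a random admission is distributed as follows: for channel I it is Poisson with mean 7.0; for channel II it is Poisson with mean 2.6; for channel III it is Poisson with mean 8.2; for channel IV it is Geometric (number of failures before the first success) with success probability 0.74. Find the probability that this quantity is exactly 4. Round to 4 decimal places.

0.0628

Conditional on each channel, P(X = 4): I: 0.0912262; II: 0.141422; III: 0.0517404; IV: 0.00338162.
By total probability, P(X = 4) = 0.18·0.0912262 + 0.2·0.141422 + 0.33·0.0517404 + 0.29·0.00338162 = 0.0627601.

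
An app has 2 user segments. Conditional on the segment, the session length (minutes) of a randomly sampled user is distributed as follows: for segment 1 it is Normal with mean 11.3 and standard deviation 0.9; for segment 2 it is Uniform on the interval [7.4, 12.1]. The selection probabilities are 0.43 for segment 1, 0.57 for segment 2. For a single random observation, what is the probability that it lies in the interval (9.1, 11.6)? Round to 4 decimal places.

0.5712

Conditional on each segment, P(9.1 < X < 11.6): 1: 0.623305; 2: 0.531915.
By total probability, P(9.1 < X < 11.6) = 0.43·0.623305 + 0.57·0.531915 = 0.571213.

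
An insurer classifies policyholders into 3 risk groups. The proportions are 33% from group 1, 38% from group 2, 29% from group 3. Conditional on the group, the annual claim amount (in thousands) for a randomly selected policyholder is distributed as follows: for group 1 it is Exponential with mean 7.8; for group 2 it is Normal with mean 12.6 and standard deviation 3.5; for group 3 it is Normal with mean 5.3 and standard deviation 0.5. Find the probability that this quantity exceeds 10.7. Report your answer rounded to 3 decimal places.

0.352

Conditional on each group, P(X > 10.7): 1: 0.253651; 2: 0.706386; 3: 0.
By total probability, P(X > 10.7) = 0.33·0.253651 + 0.38·0.706386 + 0.29·0 = 0.352132.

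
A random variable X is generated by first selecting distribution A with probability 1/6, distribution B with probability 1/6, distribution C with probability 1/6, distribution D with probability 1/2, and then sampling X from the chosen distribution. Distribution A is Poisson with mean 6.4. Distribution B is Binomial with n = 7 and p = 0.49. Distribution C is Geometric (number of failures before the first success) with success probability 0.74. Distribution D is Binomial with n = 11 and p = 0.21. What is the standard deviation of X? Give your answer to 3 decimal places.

2.386

Per component, A: μ=6.4, E[X²]=47.36; B: μ=3.43, E[X²]=13.5142; C: μ=0.351351, E[X²]=0.598247; D: μ=2.31, E[X²]=7.161.
E[X] = 0.166667·6.4 + 0.166667·3.43 + 0.166667·0.351351 + 0.5·2.31 = 2.85189.
E[X²] = 0.166667·47.36 + 0.166667·13.5142 + 0.166667·0.598247 + 0.5·7.161 = 13.8259.
Var(X) = E[X²] − (E[X])² = 13.8259 − 8.13329 = 5.69262.
SD(X) = √5.69262 = 2.38592.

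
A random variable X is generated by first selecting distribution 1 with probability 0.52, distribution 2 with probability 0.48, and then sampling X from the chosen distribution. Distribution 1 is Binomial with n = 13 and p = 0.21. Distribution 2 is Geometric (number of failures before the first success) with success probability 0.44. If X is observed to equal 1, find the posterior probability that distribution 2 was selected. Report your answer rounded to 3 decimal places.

Likelihoods P(X=1 | ·): 1: 0.16132; 2: 0.2464.
Posterior ∝ prior × likelihood. Numerator for 2: 0.48·0.2464 = 0.118272.
Normalizing constant: 0.52·0.16132 + 0.48·0.2464 = 0.202158.
P(2 | observation) = 0.118272 / 0.202158 = 0.585046.

0.585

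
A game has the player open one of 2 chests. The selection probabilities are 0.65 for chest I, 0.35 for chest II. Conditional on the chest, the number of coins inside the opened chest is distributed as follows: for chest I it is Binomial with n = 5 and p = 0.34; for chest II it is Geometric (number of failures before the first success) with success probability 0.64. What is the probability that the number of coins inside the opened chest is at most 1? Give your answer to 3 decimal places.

Conditional on each chest, P(X ≤ 1): I: 0.447804; II: 0.8704.
By total probability, P(X ≤ 1) = 0.65·0.447804 + 0.35·0.8704 = 0.595712.

0.596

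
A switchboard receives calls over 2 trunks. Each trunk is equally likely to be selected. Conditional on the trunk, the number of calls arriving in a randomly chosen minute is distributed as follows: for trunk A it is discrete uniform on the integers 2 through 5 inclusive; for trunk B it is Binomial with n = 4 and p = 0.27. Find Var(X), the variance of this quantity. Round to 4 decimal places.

2.4833

Per component, A: μ=3.5, E[X²]=13.5; B: μ=1.08, E[X²]=1.9548.
E[X] = 0.5·3.5 + 0.5·1.08 = 2.29.
E[X²] = 0.5·13.5 + 0.5·1.9548 = 7.7274.
Var(X) = E[X²] − (E[X])² = 7.7274 − 5.2441 = 2.4833.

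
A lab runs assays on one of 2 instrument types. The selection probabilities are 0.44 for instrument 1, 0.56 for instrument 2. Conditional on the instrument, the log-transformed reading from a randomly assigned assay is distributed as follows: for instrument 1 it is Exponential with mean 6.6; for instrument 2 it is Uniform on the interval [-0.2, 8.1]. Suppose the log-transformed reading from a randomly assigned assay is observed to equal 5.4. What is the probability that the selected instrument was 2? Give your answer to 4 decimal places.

Likelihoods f(5.4 | ·): 1: 0.0668535; 2: 0.120482.
Posterior ∝ prior × likelihood. Numerator for 2: 0.56·0.120482 = 0.0674699.
Normalizing constant: 0.44·0.0668535 + 0.56·0.120482 = 0.0968854.
P(2 | observation) = 0.0674699 / 0.0968854 = 0.696388.

0.6964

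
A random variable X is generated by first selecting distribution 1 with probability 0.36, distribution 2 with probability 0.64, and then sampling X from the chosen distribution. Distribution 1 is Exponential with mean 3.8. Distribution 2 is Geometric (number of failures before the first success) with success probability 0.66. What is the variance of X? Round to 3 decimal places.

8.184

Per component, 1: μ=3.8, E[X²]=28.88; 2: μ=0.515152, E[X²]=1.04591.
E[X] = 0.36·3.8 + 0.64·0.515152 = 1.6977.
E[X²] = 0.36·28.88 + 0.64·1.04591 = 11.0662.
Var(X) = E[X²] − (E[X])² = 11.0662 − 2.88218 = 8.18401.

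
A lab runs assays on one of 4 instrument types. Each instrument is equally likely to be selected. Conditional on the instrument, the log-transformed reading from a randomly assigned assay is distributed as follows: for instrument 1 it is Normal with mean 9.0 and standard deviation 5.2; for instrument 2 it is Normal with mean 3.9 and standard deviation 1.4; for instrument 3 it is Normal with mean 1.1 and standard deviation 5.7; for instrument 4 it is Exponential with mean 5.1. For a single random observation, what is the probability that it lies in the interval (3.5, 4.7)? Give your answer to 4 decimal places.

0.1416

Conditional on each instrument, P(3.5 < X < 4.7): 1: 0.0590425; 2: 0.328597; 3: 0.0730273; 4: 0.105554.
By total probability, P(3.5 < X < 4.7) = 0.25·0.0590425 + 0.25·0.328597 + 0.25·0.0730273 + 0.25·0.105554 = 0.141555.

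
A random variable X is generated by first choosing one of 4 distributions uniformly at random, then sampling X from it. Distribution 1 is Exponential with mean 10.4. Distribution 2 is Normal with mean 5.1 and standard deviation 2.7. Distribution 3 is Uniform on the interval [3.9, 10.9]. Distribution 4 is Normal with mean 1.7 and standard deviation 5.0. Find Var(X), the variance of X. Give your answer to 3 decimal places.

46.266

Per component, 1: μ=10.4, E[X²]=216.32; 2: μ=5.1, E[X²]=33.3; 3: μ=7.4, E[X²]=58.8433; 4: μ=1.7, E[X²]=27.89.
E[X] = 0.25·10.4 + 0.25·5.1 + 0.25·7.4 + 0.25·1.7 = 6.15.
E[X²] = 0.25·216.32 + 0.25·33.3 + 0.25·58.8433 + 0.25·27.89 = 84.0883.
Var(X) = E[X²] − (E[X])² = 84.0883 − 37.8225 = 46.2658.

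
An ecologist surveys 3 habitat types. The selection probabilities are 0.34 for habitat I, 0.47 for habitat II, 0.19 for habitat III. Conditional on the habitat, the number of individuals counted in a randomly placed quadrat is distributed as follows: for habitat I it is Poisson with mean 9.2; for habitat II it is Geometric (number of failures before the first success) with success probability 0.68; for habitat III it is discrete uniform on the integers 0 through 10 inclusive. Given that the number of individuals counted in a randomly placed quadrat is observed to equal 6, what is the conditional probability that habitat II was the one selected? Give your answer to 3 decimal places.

Likelihoods P(X=6 | ·): I: 0.0850913; II: 0.000730144; III: 0.0909091.
Posterior ∝ prior × likelihood. Numerator for II: 0.47·0.000730144 = 0.000343168.
Normalizing constant: 0.34·0.0850913 + 0.47·0.000730144 + 0.19·0.0909091 = 0.0465469.
P(II | observation) = 0.000343168 / 0.0465469 = 0.00737251.

0.007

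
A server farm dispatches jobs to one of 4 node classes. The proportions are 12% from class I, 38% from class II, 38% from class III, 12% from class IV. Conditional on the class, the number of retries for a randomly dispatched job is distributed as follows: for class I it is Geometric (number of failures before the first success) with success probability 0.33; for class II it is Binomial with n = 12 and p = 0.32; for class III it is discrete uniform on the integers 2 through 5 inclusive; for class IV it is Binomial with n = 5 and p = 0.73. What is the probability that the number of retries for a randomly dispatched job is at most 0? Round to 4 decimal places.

Conditional on each class, P(X ≤ 0): I: 0.33; II: 0.00977478; III: 0; IV: 0.00143489.
By total probability, P(X ≤ 0) = 0.12·0.33 + 0.38·0.00977478 + 0.38·0 + 0.12·0.00143489 = 0.0434866.

0.0435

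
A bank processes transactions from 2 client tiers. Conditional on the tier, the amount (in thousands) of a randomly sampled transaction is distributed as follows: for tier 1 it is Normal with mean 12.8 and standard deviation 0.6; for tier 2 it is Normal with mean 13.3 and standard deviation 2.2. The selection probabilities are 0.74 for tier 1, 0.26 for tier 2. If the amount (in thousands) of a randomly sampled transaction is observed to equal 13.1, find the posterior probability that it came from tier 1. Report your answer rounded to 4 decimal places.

Likelihoods f(13.1 | ·): 1: 0.586776; 2: 0.18059.
Posterior ∝ prior × likelihood. Numerator for 1: 0.74·0.586776 = 0.434214.
Normalizing constant: 0.74·0.586776 + 0.26·0.18059 = 0.481167.
P(1 | observation) = 0.434214 / 0.481167 = 0.902418.

0.9024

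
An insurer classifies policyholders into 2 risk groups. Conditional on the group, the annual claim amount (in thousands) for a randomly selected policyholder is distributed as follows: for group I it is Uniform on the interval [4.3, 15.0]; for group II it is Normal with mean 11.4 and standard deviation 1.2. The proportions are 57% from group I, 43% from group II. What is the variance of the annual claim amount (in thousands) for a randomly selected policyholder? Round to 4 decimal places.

Per component, I: μ=9.65, E[X²]=102.663; II: μ=11.4, E[X²]=131.4.
E[X] = 0.57·9.65 + 0.43·11.4 = 10.4025.
E[X²] = 0.57·102.663 + 0.43·131.4 = 115.02.
Var(X) = E[X²] − (E[X])² = 115.02 − 108.212 = 6.80809.

6.8081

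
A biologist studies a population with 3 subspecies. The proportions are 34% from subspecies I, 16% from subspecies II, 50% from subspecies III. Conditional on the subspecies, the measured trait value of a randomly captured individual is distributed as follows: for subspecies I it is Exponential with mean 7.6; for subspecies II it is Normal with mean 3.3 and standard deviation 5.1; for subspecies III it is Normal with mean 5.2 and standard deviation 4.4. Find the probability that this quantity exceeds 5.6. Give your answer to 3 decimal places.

Conditional on each subspecies, P(X > 5.6): I: 0.478623; II: 0.326002; III: 0.463782.
By total probability, P(X > 5.6) = 0.34·0.478623 + 0.16·0.326002 + 0.5·0.463782 = 0.446783.

0.447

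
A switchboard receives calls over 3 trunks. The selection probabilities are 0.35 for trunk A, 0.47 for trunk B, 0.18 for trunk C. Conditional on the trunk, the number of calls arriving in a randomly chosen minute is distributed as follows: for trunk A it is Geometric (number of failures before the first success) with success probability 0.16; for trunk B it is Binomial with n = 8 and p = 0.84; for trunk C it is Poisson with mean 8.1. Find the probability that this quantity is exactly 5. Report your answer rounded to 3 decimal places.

Conditional on each trunk, P(X = 5): A: 0.0669139; B: 0.0959278; C: 0.088198.
By total probability, P(X = 5) = 0.35·0.0669139 + 0.47·0.0959278 + 0.18·0.088198 = 0.0843816.

0.084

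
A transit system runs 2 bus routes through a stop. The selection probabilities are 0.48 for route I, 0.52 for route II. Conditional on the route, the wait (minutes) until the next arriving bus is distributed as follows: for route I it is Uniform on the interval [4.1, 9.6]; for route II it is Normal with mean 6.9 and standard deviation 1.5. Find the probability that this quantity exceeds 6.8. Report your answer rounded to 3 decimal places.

Conditional on each route, P(X > 6.8): I: 0.509091; II: 0.526576.
By total probability, P(X > 6.8) = 0.48·0.509091 + 0.52·0.526576 = 0.518183.

0.518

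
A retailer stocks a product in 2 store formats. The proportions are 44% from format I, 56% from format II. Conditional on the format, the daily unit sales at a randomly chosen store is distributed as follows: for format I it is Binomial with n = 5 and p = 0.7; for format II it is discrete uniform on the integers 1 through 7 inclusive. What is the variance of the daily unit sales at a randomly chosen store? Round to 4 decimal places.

Per component, I: μ=3.5, E[X²]=13.3; II: μ=4, E[X²]=20.
E[X] = 0.44·3.5 + 0.56·4 = 3.78.
E[X²] = 0.44·13.3 + 0.56·20 = 17.052.
Var(X) = E[X²] − (E[X])² = 17.052 − 14.2884 = 2.7636.

2.7636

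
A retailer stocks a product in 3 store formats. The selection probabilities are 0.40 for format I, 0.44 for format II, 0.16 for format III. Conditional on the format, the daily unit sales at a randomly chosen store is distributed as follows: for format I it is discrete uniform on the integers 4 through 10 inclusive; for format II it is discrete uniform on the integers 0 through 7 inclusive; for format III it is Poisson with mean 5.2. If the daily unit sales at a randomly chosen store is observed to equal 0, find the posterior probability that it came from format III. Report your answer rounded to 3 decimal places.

0.016

Likelihoods P(X=0 | ·): I: 0; II: 0.125; III: 0.00551656.
Posterior ∝ prior × likelihood. Numerator for III: 0.16·0.00551656 = 0.00088265.
Normalizing constant: 0.4·0 + 0.44·0.125 + 0.16·0.00551656 = 0.0558827.
P(III | observation) = 0.00088265 / 0.0558827 = 0.0157947.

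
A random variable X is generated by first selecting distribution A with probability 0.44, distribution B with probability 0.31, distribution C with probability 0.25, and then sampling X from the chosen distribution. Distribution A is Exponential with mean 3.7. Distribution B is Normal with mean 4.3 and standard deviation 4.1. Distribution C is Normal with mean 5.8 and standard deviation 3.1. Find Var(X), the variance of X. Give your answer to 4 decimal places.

14.3458

Per component, A: μ=3.7, E[X²]=27.38; B: μ=4.3, E[X²]=35.3; C: μ=5.8, E[X²]=43.25.
E[X] = 0.44·3.7 + 0.31·4.3 + 0.25·5.8 = 4.411.
E[X²] = 0.44·27.38 + 0.31·35.3 + 0.25·43.25 = 33.8027.
Var(X) = E[X²] − (E[X])² = 33.8027 − 19.4569 = 14.3458.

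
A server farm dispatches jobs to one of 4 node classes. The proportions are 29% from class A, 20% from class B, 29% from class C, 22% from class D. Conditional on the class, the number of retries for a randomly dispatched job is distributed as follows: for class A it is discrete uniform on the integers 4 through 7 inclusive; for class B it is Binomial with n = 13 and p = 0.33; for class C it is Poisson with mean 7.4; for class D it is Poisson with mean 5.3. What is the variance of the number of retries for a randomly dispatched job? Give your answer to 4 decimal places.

5.5277

Per component, A: μ=5.5, E[X²]=31.5; B: μ=4.29, E[X²]=21.2784; C: μ=7.4, E[X²]=62.16; D: μ=5.3, E[X²]=33.39.
E[X] = 0.29·5.5 + 0.2·4.29 + 0.29·7.4 + 0.22·5.3 = 5.765.
E[X²] = 0.29·31.5 + 0.2·21.2784 + 0.29·62.16 + 0.22·33.39 = 38.7629.
Var(X) = E[X²] − (E[X])² = 38.7629 − 33.2352 = 5.52765.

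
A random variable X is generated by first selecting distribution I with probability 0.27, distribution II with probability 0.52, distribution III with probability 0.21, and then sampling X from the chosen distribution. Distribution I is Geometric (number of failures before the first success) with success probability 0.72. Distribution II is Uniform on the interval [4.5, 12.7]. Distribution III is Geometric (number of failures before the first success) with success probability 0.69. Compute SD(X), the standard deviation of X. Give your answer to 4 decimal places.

4.4629

Per component, I: μ=0.388889, E[X²]=0.691358; II: μ=8.6, E[X²]=79.5633; III: μ=0.449275, E[X²]=0.852972.
E[X] = 0.27·0.388889 + 0.52·8.6 + 0.21·0.449275 = 4.67135.
E[X²] = 0.27·0.691358 + 0.52·79.5633 + 0.21·0.852972 = 41.7387.
Var(X) = E[X²] − (E[X])² = 41.7387 − 21.8215 = 19.9172.
SD(X) = √19.9172 = 4.46287.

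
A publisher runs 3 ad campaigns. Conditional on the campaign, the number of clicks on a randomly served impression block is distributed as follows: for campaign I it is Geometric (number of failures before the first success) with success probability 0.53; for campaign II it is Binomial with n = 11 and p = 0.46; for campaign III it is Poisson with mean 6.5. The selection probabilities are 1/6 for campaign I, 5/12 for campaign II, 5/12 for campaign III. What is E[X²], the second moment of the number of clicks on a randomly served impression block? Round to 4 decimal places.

32.5291

For each component E[X²] = Var + (mean)², giving I: 2.45959; II: 28.336; III: 48.75.
Overall E[X²] = 0.166667·2.45959 + 0.416667·28.336 + 0.416667·48.75 = 32.5291.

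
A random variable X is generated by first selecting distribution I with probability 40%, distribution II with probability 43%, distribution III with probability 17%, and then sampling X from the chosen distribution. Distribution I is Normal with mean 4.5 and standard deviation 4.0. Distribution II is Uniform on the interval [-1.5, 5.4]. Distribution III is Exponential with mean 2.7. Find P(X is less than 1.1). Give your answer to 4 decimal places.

0.2980

Conditional on each component, P(X < 1.1): I: 0.197663; II: 0.376812; III: 0.334627.
By total probability, P(X < 1.1) = 0.4·0.197663 + 0.43·0.376812 + 0.17·0.334627 = 0.297981.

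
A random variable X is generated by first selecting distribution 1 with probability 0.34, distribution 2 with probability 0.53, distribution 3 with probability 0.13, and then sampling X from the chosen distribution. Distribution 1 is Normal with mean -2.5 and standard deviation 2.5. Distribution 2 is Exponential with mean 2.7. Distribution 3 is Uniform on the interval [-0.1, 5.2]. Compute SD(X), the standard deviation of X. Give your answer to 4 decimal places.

Per component, 1: μ=-2.5, E[X²]=12.5; 2: μ=2.7, E[X²]=14.58; 3: μ=2.55, E[X²]=8.84333.
E[X] = 0.34·-2.5 + 0.53·2.7 + 0.13·2.55 = 0.9125.
E[X²] = 0.34·12.5 + 0.53·14.58 + 0.13·8.84333 = 13.127.
Var(X) = E[X²] − (E[X])² = 13.127 − 0.832656 = 12.2944.
SD(X) = √12.2944 = 3.50633.

3.5063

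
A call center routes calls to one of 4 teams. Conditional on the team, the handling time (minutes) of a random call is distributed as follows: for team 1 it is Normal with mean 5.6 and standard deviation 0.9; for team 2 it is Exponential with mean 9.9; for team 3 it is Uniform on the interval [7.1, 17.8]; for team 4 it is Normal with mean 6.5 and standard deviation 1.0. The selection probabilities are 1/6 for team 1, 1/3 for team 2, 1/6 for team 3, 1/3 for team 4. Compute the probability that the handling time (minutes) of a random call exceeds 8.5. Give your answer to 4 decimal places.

Conditional on each team, P(X > 8.5): 1: 0.000636002; 2: 0.423761; 3: 0.869159; 4: 0.0227501.
By total probability, P(X > 8.5) = 0.166667·0.000636002 + 0.333333·0.423761 + 0.166667·0.869159 + 0.333333·0.0227501 = 0.293803.

0.2938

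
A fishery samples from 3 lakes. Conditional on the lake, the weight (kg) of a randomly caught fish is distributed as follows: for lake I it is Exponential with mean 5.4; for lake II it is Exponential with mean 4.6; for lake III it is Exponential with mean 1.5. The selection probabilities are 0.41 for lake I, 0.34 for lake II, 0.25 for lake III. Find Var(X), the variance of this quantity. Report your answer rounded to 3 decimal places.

22.178

Per component, I: μ=5.4, E[X²]=58.32; II: μ=4.6, E[X²]=42.32; III: μ=1.5, E[X²]=4.5.
E[X] = 0.41·5.4 + 0.34·4.6 + 0.25·1.5 = 4.153.
E[X²] = 0.41·58.32 + 0.34·42.32 + 0.25·4.5 = 39.425.
Var(X) = E[X²] − (E[X])² = 39.425 − 17.2474 = 22.1776.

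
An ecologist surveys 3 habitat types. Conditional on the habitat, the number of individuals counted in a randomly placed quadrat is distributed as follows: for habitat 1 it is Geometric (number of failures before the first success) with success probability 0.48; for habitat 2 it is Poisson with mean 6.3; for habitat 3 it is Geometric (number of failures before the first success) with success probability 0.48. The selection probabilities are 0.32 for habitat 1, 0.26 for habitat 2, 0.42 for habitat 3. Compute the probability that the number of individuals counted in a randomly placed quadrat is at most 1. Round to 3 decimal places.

Conditional on each habitat, P(X ≤ 1): 1: 0.7296; 2: 0.013405; 3: 0.7296.
By total probability, P(X ≤ 1) = 0.32·0.7296 + 0.26·0.013405 + 0.42·0.7296 = 0.543389.

0.543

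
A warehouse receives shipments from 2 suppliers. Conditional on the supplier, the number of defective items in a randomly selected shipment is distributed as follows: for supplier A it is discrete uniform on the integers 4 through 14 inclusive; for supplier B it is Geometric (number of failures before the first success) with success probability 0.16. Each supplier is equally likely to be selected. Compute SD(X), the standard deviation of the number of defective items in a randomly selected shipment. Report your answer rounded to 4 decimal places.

4.9922

Per component, A: μ=9, E[X²]=91; B: μ=5.25, E[X²]=60.375.
E[X] = 0.5·9 + 0.5·5.25 = 7.125.
E[X²] = 0.5·91 + 0.5·60.375 = 75.6875.
Var(X) = E[X²] − (E[X])² = 75.6875 − 50.7656 = 24.9219.
SD(X) = √24.9219 = 4.99218.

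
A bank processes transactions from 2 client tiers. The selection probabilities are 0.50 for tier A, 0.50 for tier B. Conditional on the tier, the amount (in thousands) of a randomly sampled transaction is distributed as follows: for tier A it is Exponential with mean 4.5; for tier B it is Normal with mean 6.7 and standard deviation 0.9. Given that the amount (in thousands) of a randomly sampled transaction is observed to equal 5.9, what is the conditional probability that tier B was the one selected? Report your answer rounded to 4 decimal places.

0.8329

Likelihoods f(5.9 | ·): A: 0.0598934; B: 0.298603.
Posterior ∝ prior × likelihood. Numerator for B: 0.5·0.298603 = 0.149302.
Normalizing constant: 0.5·0.0598934 + 0.5·0.298603 = 0.179248.
P(B | observation) = 0.149302 / 0.179248 = 0.832932.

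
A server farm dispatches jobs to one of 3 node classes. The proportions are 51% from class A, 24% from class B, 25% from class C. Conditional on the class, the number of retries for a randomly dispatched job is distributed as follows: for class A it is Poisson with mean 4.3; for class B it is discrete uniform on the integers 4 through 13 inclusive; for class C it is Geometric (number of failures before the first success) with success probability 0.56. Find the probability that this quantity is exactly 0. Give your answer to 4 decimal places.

Conditional on each class, P(X = 0): A: 0.0135686; B: 0; C: 0.56.
By total probability, P(X = 0) = 0.51·0.0135686 + 0.24·0 + 0.25·0.56 = 0.14692.

0.1469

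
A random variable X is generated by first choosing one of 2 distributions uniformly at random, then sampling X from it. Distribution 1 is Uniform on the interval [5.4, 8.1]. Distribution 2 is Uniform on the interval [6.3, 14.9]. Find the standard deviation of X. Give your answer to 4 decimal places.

2.6629

Per component, 1: μ=6.75, E[X²]=46.17; 2: μ=10.6, E[X²]=118.523.
E[X] = 0.5·6.75 + 0.5·10.6 = 8.675.
E[X²] = 0.5·46.17 + 0.5·118.523 = 82.3467.
Var(X) = E[X²] − (E[X])² = 82.3467 − 75.2556 = 7.09104.
SD(X) = √7.09104 = 2.6629.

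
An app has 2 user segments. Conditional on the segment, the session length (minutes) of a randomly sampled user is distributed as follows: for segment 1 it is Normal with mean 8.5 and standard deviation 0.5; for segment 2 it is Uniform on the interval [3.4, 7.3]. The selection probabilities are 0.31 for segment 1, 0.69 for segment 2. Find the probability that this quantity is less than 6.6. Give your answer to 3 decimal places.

Conditional on each segment, P(X < 6.6): 1: 7.2348e-05; 2: 0.820513.
By total probability, P(X < 6.6) = 0.31·7.2348e-05 + 0.69·0.820513 = 0.566176.

0.566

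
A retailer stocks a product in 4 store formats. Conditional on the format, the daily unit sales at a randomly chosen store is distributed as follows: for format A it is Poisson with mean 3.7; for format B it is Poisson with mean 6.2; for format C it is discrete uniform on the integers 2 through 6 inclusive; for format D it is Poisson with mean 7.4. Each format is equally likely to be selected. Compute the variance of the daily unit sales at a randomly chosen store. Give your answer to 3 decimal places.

Per component, A: μ=3.7, E[X²]=17.39; B: μ=6.2, E[X²]=44.64; C: μ=4, E[X²]=18; D: μ=7.4, E[X²]=62.16.
E[X] = 0.25·3.7 + 0.25·6.2 + 0.25·4 + 0.25·7.4 = 5.325.
E[X²] = 0.25·17.39 + 0.25·44.64 + 0.25·18 + 0.25·62.16 = 35.5475.
Var(X) = E[X²] − (E[X])² = 35.5475 − 28.3556 = 7.19187.

7.192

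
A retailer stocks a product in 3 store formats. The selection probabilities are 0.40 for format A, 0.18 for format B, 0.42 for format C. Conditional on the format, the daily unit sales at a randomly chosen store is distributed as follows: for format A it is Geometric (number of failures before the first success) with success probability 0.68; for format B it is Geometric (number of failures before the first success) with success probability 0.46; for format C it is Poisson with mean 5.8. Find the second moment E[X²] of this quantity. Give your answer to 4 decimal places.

17.6376

For each component E[X²] = Var + (mean)², giving A: 0.913495; B: 3.93006; C: 39.44.
Overall E[X²] = 0.4·0.913495 + 0.18·3.93006 + 0.42·39.44 = 17.6376.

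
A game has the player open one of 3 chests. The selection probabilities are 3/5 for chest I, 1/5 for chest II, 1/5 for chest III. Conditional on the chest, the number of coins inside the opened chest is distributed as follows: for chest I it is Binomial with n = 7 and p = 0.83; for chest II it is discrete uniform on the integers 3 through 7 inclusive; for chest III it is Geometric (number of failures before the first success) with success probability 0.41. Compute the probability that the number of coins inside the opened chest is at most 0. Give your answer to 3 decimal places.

Conditional on each chest, P(X ≤ 0): I: 4.10339e-06; II: 0; III: 0.41.
By total probability, P(X ≤ 0) = 0.6·4.10339e-06 + 0.2·0 + 0.2·0.41 = 0.0820025.

0.082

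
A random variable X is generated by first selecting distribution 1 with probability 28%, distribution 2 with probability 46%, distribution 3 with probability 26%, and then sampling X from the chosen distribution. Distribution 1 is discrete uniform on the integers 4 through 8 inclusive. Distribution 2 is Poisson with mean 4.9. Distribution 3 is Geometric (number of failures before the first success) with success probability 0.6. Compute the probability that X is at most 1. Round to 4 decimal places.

0.2386

Conditional on each component, P(X ≤ 1): 1: 0; 2: 0.0439348; 3: 0.84.
By total probability, P(X ≤ 1) = 0.28·0 + 0.46·0.0439348 + 0.26·0.84 = 0.23861.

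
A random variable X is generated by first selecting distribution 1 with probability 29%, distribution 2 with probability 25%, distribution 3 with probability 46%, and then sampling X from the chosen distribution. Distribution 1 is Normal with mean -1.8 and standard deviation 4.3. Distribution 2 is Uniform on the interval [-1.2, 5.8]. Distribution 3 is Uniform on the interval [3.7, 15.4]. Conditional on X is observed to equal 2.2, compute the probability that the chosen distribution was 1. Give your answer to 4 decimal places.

0.3283

Likelihoods f(2.2 | ·): 1: 0.0601918; 2: 0.142857; 3: 0.
Posterior ∝ prior × likelihood. Numerator for 1: 0.29·0.0601918 = 0.0174556.
Normalizing constant: 0.29·0.0601918 + 0.25·0.142857 + 0.46·0 = 0.0531699.
P(1 | observation) = 0.0174556 / 0.0531699 = 0.328299.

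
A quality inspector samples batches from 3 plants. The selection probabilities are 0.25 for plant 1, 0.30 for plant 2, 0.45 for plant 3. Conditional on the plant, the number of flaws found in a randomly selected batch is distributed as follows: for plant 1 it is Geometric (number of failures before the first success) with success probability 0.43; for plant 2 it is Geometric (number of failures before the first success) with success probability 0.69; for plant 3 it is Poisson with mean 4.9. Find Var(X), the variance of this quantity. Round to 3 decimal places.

Per component, 1: μ=1.32558, E[X²]=4.83991; 2: μ=0.449275, E[X²]=0.852972; 3: μ=4.9, E[X²]=28.91.
E[X] = 0.25·1.32558 + 0.3·0.449275 + 0.45·4.9 = 2.67118.
E[X²] = 0.25·4.83991 + 0.3·0.852972 + 0.45·28.91 = 14.4754.
Var(X) = E[X²] − (E[X])² = 14.4754 − 7.13519 = 7.34018.

7.340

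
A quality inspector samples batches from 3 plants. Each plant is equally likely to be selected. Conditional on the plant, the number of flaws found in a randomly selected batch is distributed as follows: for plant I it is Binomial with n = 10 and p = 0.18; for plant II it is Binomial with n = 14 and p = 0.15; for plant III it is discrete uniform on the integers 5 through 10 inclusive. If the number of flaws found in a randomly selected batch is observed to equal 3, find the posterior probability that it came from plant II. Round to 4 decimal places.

0.5409

Likelihoods P(X=3 | ·): I: 0.17446; II: 0.205581; III: 0.
Posterior ∝ prior × likelihood. Numerator for II: 0.333333·0.205581 = 0.0685271.
Normalizing constant: 0.333333·0.17446 + 0.333333·0.205581 + 0.333333·0 = 0.12668.
P(II | observation) = 0.0685271 / 0.12668 = 0.540945.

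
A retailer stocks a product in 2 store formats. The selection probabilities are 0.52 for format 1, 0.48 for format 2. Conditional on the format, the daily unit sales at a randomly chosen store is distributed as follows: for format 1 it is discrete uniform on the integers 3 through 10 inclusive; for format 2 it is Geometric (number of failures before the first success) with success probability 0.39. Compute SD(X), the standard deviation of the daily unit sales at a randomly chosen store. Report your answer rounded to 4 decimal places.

Per component, 1: μ=6.5, E[X²]=47.5; 2: μ=1.5641, E[X²]=6.45694.
E[X] = 0.52·6.5 + 0.48·1.5641 = 4.13077.
E[X²] = 0.52·47.5 + 0.48·6.45694 = 27.7993.
Var(X) = E[X²] − (E[X])² = 27.7993 − 17.0633 = 10.7361.
SD(X) = √10.7361 = 3.2766.

3.2766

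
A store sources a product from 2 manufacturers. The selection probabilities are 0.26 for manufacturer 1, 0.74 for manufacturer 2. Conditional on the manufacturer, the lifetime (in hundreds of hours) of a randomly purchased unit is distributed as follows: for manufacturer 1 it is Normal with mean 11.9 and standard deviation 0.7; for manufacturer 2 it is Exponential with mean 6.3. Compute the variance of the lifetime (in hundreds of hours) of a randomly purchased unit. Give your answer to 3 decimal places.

35.532

Per component, 1: μ=11.9, E[X²]=142.1; 2: μ=6.3, E[X²]=79.38.
E[X] = 0.26·11.9 + 0.74·6.3 = 7.756.
E[X²] = 0.26·142.1 + 0.74·79.38 = 95.6872.
Var(X) = E[X²] − (E[X])² = 95.6872 − 60.1555 = 35.5317.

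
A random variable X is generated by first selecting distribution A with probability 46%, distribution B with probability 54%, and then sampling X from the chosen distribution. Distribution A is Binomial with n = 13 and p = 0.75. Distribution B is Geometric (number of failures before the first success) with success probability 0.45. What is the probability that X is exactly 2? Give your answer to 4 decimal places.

Conditional on each component, P(X = 2): A: 1.04606e-05; B: 0.136125.
By total probability, P(X = 2) = 0.46·1.04606e-05 + 0.54·0.136125 = 0.0735123.

0.0735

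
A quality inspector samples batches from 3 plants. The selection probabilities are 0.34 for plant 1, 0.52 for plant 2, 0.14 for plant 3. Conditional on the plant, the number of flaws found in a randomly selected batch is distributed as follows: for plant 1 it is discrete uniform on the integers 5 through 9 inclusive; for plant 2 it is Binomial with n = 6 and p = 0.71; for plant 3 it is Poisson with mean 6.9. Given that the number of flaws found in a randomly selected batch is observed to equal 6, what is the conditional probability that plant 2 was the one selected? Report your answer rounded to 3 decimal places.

0.428

Likelihoods P(X=6 | ·): 1: 0.2; 2: 0.1281; 3: 0.151053.
Posterior ∝ prior × likelihood. Numerator for 2: 0.52·0.1281 = 0.0666121.
Normalizing constant: 0.34·0.2 + 0.52·0.1281 + 0.14·0.151053 = 0.15576.
P(2 | observation) = 0.0666121 / 0.15576 = 0.42766.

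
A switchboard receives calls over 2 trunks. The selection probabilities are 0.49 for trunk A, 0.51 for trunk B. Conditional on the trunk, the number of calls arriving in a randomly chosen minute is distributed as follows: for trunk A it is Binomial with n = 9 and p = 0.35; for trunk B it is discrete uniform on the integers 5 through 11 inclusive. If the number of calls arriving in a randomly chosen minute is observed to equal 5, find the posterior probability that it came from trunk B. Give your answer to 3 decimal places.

Likelihoods P(X=5 | ·): A: 0.118131; B: 0.142857.
Posterior ∝ prior × likelihood. Numerator for B: 0.51·0.142857 = 0.0728571.
Normalizing constant: 0.49·0.118131 + 0.51·0.142857 = 0.130741.
P(B | observation) = 0.0728571 / 0.130741 = 0.557262.

0.557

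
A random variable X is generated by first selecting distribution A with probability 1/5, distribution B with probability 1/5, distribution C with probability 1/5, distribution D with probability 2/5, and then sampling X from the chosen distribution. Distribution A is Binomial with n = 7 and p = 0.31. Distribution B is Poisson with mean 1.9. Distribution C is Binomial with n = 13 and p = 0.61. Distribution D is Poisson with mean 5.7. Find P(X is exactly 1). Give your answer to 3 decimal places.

Conditional on each component, P(X = 1): A: 0.234182; B: 0.28418; C: 9.81858e-05; D: 0.019072.
By total probability, P(X = 1) = 0.2·0.234182 + 0.2·0.28418 + 0.2·9.81858e-05 + 0.4·0.019072 = 0.111321.

0.111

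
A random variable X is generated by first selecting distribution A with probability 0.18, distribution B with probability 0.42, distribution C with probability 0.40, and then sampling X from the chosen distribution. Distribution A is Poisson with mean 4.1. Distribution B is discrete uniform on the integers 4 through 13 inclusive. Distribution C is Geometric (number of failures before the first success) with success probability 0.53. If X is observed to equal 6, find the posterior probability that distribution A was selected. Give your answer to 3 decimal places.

Likelihoods P(X=6 | ·): A: 0.109336; B: 0.1; C: 0.00571298.
Posterior ∝ prior × likelihood. Numerator for A: 0.18·0.109336 = 0.0196805.
Normalizing constant: 0.18·0.109336 + 0.42·0.1 + 0.4·0.00571298 = 0.0639657.
P(A | observation) = 0.0196805 / 0.0639657 = 0.307673.

0.308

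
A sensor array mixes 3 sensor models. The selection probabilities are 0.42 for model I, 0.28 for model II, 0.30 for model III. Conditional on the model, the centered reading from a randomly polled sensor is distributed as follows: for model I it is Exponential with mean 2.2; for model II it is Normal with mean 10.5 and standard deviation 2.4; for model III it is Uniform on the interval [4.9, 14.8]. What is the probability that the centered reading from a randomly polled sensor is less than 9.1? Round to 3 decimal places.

Conditional on each model, P(X < 9.1): I: 0.984019; II: 0.279834; III: 0.424242.
By total probability, P(X < 9.1) = 0.42·0.984019 + 0.28·0.279834 + 0.3·0.424242 = 0.618914.

0.619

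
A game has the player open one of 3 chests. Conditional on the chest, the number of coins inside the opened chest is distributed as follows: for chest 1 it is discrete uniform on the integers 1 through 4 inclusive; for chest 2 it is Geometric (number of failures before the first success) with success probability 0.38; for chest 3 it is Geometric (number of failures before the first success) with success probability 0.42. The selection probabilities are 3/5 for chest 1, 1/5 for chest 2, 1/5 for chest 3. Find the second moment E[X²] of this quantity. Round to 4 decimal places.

6.9301

For each component E[X²] = Var + (mean)², giving 1: 7.5; 2: 6.95568; 3: 5.19501.
Overall E[X²] = 0.6·7.5 + 0.2·6.95568 + 0.2·5.19501 = 6.93014.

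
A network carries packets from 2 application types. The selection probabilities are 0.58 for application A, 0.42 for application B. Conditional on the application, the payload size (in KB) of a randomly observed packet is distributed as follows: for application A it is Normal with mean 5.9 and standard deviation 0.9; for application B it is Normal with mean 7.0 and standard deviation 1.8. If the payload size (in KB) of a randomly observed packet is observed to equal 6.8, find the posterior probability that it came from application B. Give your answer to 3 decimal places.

Likelihoods f(6.8 | ·): A: 0.268856; B: 0.220271.
Posterior ∝ prior × likelihood. Numerator for B: 0.42·0.220271 = 0.0925137.
Normalizing constant: 0.58·0.268856 + 0.42·0.220271 = 0.24845.
P(B | observation) = 0.0925137 / 0.24845 = 0.372363.

0.372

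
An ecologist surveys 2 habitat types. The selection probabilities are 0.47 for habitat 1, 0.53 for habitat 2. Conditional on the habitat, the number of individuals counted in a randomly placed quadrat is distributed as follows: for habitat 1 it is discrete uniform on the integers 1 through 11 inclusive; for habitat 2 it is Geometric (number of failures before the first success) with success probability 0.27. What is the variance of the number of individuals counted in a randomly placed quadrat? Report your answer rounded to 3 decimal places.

12.714

Per component, 1: μ=6, E[X²]=46; 2: μ=2.7037, E[X²]=17.3237.
E[X] = 0.47·6 + 0.53·2.7037 = 4.25296.
E[X²] = 0.47·46 + 0.53·17.3237 = 30.8016.
Var(X) = E[X²] − (E[X])² = 30.8016 − 18.0877 = 12.7139.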